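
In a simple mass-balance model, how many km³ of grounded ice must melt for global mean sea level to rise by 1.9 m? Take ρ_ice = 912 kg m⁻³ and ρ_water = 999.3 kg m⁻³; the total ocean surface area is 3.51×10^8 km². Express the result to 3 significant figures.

≈ 7.31×10^5 km³

Required water volume = Δh × A = 1.9 m × 3.51×10^14 m² = 6.669×10^14 m³ = 6.669×10^5 km³.
Ice volume = water volume × ρ_w/ρ_ice = 6.669×10^5 × 999.3/912 = 7.31×10^5 km³.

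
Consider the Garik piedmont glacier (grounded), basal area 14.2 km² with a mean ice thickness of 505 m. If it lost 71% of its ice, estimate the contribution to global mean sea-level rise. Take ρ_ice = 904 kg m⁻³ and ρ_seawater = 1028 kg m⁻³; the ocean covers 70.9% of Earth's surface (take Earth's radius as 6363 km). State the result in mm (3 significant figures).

≈ 0.0124 mm

Garik: ice volume = 14.2 km² × 505 m = 7.171 km³; 0.71 × 7.171 × (904/1028) = 4.477 km³ of water.
Spread over 3.61×10^14 m² of ocean, Δh = 4.477×10^9 / 3.61×10^14 = 1.24×10^-5 m = 0.0124 mm.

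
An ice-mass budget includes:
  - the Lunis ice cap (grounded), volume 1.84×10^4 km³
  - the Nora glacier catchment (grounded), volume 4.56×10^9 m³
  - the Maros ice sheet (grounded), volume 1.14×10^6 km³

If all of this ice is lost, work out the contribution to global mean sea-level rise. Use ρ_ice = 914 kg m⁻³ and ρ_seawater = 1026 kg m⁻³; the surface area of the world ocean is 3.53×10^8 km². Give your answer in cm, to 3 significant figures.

Lunis: 1.84×10^4 km³ × (914/1026) = 1.639×10^4 km³ of water.
Nora: 4.56×10^9 m³ × (914/1026) = 4.062×10^9 m³ of water.
Maros: 1.14×10^6 km³ × (914/1026) = 1.016×10^6 km³ of water.
Total added water ≈ 1.032×10^15 m³ over 3.53×10^14 m² → Δh = 2.92 m = 292 cm.

≈ 292 cm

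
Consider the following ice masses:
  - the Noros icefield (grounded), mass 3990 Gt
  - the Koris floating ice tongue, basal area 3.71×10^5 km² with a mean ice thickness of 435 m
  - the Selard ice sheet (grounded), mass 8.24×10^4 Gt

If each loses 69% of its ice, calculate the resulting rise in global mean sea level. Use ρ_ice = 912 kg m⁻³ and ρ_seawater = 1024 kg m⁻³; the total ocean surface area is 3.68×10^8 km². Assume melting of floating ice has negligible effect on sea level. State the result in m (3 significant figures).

≈ 0.158 m

Noros: 0.69 × 3990 Gt = 2.753×10^15 kg; dividing by ρ_w = 1024 kg m⁻³ gives 2.689×10^12 m³ of water.
The Koris floating ice tongue is floating and already displaces its own weight of water, so its melt adds essentially nothing to sea level.
Selard: 0.69 × 8.24×10^4 Gt = 5.686×10^16 kg; dividing by ρ_w = 1024 kg m⁻³ gives 5.552×10^13 m³ of water.
Total added water ≈ 5.821×10^13 m³ over 3.68×10^14 m² → Δh = 0.158 m.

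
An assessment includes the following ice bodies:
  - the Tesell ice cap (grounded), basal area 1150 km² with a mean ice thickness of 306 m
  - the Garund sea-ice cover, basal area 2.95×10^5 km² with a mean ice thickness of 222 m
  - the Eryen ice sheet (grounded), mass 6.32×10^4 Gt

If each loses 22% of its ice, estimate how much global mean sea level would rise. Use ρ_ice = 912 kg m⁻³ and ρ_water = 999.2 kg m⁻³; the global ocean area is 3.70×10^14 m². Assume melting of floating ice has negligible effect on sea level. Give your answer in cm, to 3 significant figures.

Tesell: ice volume = 1150 km² × 306 m = 351.9 km³; 0.22 × 351.9 × (912/999.2) = 70.66 km³ of water.
The Garund sea-ice cover is floating and already displaces its own weight of water, so its melt adds essentially nothing to sea level.
Eryen: 0.22 × 6.32×10^4 Gt = 1.390×10^16 kg; dividing by ρ_w = 999.2 kg m⁻³ gives 1.392×10^13 m³ of water.
Total added water ≈ 1.399×10^13 m³ over 3.70×10^14 m² → Δh = 0.0378 m = 3.78 cm.

≈ 3.78 cm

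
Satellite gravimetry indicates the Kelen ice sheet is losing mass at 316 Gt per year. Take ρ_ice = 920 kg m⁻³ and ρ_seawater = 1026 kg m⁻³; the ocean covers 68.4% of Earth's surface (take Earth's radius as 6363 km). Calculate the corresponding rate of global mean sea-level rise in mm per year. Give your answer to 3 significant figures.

≈ 0.885 mm/yr

ρ_w = 1026 kg m⁻³. Annual water volume added = 316 Gt / ρ_w = 3.160×10^14 kg / 1026 kg m⁻³ = 3.080×10^11 m³.
Δh per year = 3.080×10^11 / 3.48×10^14 = 8.85×10^-4 m = 0.885 mm.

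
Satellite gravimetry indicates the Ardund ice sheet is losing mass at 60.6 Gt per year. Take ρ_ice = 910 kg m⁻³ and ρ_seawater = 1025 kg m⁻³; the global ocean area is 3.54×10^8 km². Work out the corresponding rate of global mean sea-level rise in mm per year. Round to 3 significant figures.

ρ_w = 1025 kg m⁻³. Annual water volume added = 60.6 Gt / ρ_w = 6.060×10^13 kg / 1025 kg m⁻³ = 5.912×10^10 m³.
Δh per year = 5.912×10^10 / 3.54×10^14 = 1.67×10^-4 m = 0.167 mm.

≈ 0.167 mm/yr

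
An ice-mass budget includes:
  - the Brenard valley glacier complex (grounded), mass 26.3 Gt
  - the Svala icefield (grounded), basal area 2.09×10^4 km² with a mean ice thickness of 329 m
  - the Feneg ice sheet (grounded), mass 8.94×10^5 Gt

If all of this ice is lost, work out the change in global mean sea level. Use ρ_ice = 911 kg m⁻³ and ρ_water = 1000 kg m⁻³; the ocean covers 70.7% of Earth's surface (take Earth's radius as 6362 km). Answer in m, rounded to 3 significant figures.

≈ 2.50 m

Brenard: 26.3 Gt = 2.630×10^13 kg; dividing by ρ_w = 1000 kg m⁻³ gives 2.630×10^10 m³ of water.
Svala: ice volume = 2.09×10^4 km² × 329 m = 6876 km³; 6876 × (911/1000) = 6264 km³ of water.
Feneg: 8.94×10^5 Gt = 8.940×10^17 kg; dividing by ρ_w = 1000 kg m⁻³ gives 8.940×10^14 m³ of water.
Total added water ≈ 9.003×10^14 m³ over 3.60×10^14 m² → Δh = 2.50 m.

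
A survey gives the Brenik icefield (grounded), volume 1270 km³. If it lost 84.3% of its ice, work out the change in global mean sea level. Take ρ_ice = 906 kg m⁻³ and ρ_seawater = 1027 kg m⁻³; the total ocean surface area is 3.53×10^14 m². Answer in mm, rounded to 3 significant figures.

Brenik: 0.843 × 1270 km³ × (906/1027) = 944.5 km³ of water.
Spread over 3.53×10^14 m² of ocean, Δh = 9.445×10^11 / 3.53×10^14 = 2.68×10^-3 m = 2.68 mm.

≈ 2.68 mm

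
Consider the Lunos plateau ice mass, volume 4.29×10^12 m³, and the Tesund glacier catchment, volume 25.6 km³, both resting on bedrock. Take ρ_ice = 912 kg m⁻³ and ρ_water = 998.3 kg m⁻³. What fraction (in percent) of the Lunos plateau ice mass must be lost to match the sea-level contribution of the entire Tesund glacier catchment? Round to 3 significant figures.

Equal sea-level rise means equal mass of meltwater, i.e. equal mass of ice lost.
Ice mass of Tesund: 2.335×10^13 kg; ice mass of Lunos: 3.912×10^15 kg.
Fraction required = 2.335×10^13 / 3.912×10^15 = 5.97×10^-3 → 0.597 %.

≈ 0.597 %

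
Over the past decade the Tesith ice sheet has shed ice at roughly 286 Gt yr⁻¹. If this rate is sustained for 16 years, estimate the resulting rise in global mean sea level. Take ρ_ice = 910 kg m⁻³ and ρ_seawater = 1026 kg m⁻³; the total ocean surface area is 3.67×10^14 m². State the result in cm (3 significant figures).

≈ 1.22 cm

Total mass lost = 286 Gt/yr × 16 yr = 4576 Gt = 4.576×10^15 kg.
ρ_w = 1026 kg m⁻³, so water volume = 4.576×10^15 / 1026 = 4.460×10^12 m³.
Δh = 4.460×10^12 / 3.67×10^14 = 0.0122 m = 1.22 cm.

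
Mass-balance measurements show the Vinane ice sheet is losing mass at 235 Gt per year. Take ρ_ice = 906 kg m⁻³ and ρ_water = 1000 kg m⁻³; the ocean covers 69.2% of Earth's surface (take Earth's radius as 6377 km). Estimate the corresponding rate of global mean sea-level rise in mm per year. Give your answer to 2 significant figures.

ρ_w = 1000 kg m⁻³. Annual water volume added = 235 Gt / ρ_w = 2.350×10^14 kg / 1000 kg m⁻³ = 2.350×10^11 m³.
Δh per year = 2.350×10^11 / 3.54×10^14 = 6.65×10^-4 m = 0.66 mm.

≈ 0.66 mm/yr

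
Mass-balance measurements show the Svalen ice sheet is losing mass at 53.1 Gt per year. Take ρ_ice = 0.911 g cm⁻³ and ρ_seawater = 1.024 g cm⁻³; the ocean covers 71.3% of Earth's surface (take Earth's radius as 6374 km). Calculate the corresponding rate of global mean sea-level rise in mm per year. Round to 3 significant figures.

ρ_w = 1.024 g cm⁻³ = 1024 kg m⁻³. Annual water volume added = 53.1 Gt / ρ_w = 5.310×10^13 kg / 1024 kg m⁻³ = 5.186×10^10 m³.
Δh per year = 5.186×10^10 / 3.64×10^14 = 1.42×10^-4 m = 0.142 mm.

≈ 0.142 mm/yr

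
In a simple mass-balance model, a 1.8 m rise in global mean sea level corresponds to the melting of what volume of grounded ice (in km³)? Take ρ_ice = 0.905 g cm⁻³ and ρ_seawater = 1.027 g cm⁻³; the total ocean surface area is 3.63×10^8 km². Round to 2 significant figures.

≈ 7.4×10^5 km³

Required water volume = Δh × A = 1.8 m × 3.63×10^14 m² = 6.534×10^14 m³ = 6.534×10^5 km³.
Ice volume = water volume × ρ_w/ρ_ice = 6.534×10^5 × 1027/905 = 7.4×10^5 km³.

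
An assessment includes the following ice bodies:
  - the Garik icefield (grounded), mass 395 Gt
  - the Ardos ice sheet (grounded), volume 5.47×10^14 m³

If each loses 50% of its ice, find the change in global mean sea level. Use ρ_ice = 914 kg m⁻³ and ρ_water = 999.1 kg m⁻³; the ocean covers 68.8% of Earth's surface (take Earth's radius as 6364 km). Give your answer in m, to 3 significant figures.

≈ 0.715 m

Garik: 0.5 × 395 Gt = 1.975×10^14 kg; dividing by ρ_w = 999.1 kg m⁻³ gives 1.977×10^11 m³ of water.
Ardos: 0.5 × 5.47×10^14 m³ × (914/999.1) = 2.502×10^14 m³ of water.
Total added water ≈ 2.504×10^14 m³ over 3.50×10^14 m² → Δh = 0.715 m.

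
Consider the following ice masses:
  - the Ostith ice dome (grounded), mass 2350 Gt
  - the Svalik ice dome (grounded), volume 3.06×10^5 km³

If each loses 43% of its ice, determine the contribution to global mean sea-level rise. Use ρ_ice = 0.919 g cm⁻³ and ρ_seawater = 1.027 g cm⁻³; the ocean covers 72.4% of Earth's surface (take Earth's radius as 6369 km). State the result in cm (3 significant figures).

Ostith: 0.43 × 2350 Gt = 1.010×10^15 kg; dividing by ρ_w = 1.027 g cm⁻³ = 1027 kg m⁻³ gives 9.839×10^11 m³ of water.
Svalik: 0.43 × 3.06×10^5 km³ × (919/1027) = 1.177×10^5 km³ of water.
Total added water ≈ 1.187×10^14 m³ over 3.69×10^14 m² → Δh = 0.322 m = 32.2 cm.

≈ 32.2 cm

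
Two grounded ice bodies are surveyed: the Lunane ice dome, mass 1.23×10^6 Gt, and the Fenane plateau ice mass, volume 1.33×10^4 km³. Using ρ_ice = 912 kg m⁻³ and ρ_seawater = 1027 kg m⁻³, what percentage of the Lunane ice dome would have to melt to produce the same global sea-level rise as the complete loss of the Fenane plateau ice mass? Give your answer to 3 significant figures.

Equal sea-level rise means equal mass of meltwater, i.e. equal mass of ice lost.
Ice mass of Fenane: 1.213×10^16 kg; ice mass of Lunane: 1.230×10^18 kg.
Fraction required = 1.213×10^16 / 1.230×10^18 = 9.86×10^-3 → 0.986 %.

≈ 0.986 %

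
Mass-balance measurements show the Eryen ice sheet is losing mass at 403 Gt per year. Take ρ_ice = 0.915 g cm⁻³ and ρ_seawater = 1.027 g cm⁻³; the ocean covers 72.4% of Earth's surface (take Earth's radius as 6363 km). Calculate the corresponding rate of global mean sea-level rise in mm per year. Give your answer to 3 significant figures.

ρ_w = 1.027 g cm⁻³ = 1027 kg m⁻³. Annual water volume added = 403 Gt / ρ_w = 4.030×10^14 kg / 1027 kg m⁻³ = 3.924×10^11 m³.
Δh per year = 3.924×10^11 / 3.68×10^14 = 1.07×10^-3 m = 1.07 mm.

≈ 1.07 mm/yr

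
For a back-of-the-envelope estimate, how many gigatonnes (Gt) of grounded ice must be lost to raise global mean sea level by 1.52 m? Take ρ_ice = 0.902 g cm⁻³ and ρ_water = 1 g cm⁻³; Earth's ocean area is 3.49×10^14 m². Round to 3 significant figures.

≈ 5.30×10^5 Gt

Required water volume = Δh × A = 1.52 m × 3.49×10^14 m² = 5.305×10^14 m³.
ρ_w = 1 g cm⁻³ = 1000 kg m⁻³, so the mass of water = 5.305×10^14 m³ × 1000 kg m⁻³ = 5.305×10^17 kg = 5.30×10^5 Gt (and the same mass of ice, by conservation).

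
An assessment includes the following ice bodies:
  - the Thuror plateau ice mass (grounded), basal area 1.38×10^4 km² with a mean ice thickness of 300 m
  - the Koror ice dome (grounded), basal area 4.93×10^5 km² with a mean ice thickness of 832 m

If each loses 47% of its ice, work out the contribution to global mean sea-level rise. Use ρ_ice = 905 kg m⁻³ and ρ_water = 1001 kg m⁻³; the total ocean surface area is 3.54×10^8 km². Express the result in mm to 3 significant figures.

Thuror: ice volume = 1.38×10^4 km² × 300 m = 4140 km³; 0.47 × 4140 × (905/1001) = 1759 km³ of water.
Koror: ice volume = 4.93×10^5 km² × 832 m = 4.102×10^5 km³; 0.47 × 4.102×10^5 × (905/1001) = 1.743×10^5 km³ of water.
Total added water ≈ 1.761×10^14 m³ over 3.54×10^14 m² → Δh = 0.497 m = 497 mm.

≈ 497 mm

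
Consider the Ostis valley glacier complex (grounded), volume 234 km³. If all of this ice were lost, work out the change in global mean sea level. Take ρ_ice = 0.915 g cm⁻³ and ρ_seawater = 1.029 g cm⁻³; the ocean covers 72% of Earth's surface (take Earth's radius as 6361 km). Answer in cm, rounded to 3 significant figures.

≈ 0.0568 cm

Ostis: 234 km³ × (915/1029) = 208.1 km³ of water.
Spread over 3.66×10^14 m² of ocean, Δh = 2.081×10^11 / 3.66×10^14 = 5.68×10^-4 m = 0.0568 cm.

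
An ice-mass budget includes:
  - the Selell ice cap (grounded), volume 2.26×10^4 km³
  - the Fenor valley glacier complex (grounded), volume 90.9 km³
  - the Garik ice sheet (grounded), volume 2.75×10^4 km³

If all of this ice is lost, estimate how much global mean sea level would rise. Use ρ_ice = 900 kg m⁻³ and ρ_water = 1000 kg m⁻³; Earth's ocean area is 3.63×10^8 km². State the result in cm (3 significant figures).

≈ 12.4 cm

Selell: 2.26×10^4 km³ × (900/1000) = 2.034×10^4 km³ of water.
Fenor: 90.9 km³ × (900/1000) = 81.81 km³ of water.
Garik: 2.75×10^4 km³ × (900/1000) = 2.475×10^4 km³ of water.
Total added water ≈ 4.517×10^13 m³ over 3.63×10^14 m² → Δh = 0.124 m = 12.4 cm.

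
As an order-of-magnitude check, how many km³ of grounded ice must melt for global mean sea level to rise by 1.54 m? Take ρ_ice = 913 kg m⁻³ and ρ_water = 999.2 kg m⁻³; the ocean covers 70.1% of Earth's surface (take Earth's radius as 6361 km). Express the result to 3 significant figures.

≈ 6.01×10^5 km³

Required water volume = Δh × A = 1.54 m × 3.56×10^14 m² = 5.489×10^14 m³ = 5.489×10^5 km³.
Ice volume = water volume × ρ_w/ρ_ice = 5.489×10^5 × 999.2/913 = 6.01×10^5 km³.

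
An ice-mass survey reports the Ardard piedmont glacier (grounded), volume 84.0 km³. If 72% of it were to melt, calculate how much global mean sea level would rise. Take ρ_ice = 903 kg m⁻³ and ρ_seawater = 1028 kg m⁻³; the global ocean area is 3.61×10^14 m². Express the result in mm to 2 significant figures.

≈ 0.15 mm

Ardard: 0.72 × 84.0 km³ × (903/1028) = 53.13 km³ of water.
Spread over 3.61×10^14 m² of ocean, Δh = 5.313×10^10 / 3.61×10^14 = 1.47×10^-4 m = 0.15 mm.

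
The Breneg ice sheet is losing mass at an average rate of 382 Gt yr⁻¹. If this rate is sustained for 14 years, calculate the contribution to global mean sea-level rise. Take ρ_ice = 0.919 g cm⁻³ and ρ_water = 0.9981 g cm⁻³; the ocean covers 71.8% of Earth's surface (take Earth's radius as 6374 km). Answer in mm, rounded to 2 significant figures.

≈ 15 mm

Total mass lost = 382 Gt/yr × 14 yr = 5348 Gt = 5.348×10^15 kg.
ρ_w = 0.9981 g cm⁻³ = 998.1 kg m⁻³, so water volume = 5.348×10^15 / 998.1 = 5.358×10^12 m³.
Δh = 5.358×10^12 / 3.67×10^14 = 0.0146 m = 15 mm.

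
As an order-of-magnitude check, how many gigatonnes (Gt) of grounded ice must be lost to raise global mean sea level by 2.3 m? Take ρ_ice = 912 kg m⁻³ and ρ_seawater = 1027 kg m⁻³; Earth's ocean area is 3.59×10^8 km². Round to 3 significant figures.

≈ 8.48×10^5 Gt

Required water volume = Δh × A = 2.3 m × 3.59×10^14 m² = 8.257×10^14 m³.
ρ_w = 1027 kg m⁻³, so the mass of water = 8.257×10^14 m³ × 1027 kg m⁻³ = 8.480×10^17 kg = 8.48×10^5 Gt (and the same mass of ice, by conservation).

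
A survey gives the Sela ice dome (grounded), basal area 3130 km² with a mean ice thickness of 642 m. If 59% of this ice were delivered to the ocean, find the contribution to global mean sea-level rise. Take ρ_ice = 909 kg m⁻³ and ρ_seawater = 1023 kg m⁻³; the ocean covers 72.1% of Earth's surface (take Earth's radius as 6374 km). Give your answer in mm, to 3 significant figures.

≈ 2.86 mm

Sela: ice volume = 3130 km² × 642 m = 2009 km³; 0.59 × 2009 × (909/1023) = 1053 km³ of water.
Spread over 3.68×10^14 m² of ocean, Δh = 1.053×10^12 / 3.68×10^14 = 2.86×10^-3 m = 2.86 mm.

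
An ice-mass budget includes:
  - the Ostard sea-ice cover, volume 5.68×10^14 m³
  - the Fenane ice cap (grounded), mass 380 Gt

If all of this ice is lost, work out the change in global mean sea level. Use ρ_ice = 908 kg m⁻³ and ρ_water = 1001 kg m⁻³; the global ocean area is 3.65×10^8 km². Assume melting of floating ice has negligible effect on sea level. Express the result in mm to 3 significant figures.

≈ 1.04 mm

The Ostard sea-ice cover is floating and already displaces its own weight of water, so its melt adds essentially nothing to sea level.
Fenane: 380 Gt = 3.800×10^14 kg; dividing by ρ_w = 1001 kg m⁻³ gives 3.796×10^11 m³ of water.
Total added water ≈ 3.796×10^11 m³ over 3.65×10^14 m² → Δh = 1.04×10^-3 m = 1.04 mm.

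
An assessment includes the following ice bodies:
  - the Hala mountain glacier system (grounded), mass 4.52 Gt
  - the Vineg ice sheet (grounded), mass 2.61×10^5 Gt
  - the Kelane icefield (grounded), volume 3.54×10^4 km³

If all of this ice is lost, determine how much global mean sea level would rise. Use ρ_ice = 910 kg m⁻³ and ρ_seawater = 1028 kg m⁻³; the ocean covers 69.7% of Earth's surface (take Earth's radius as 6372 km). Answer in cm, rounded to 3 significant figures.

Hala: 4.52 Gt = 4.520×10^12 kg; dividing by ρ_w = 1028 kg m⁻³ gives 4.397×10^9 m³ of water.
Vineg: 2.61×10^5 Gt = 2.610×10^17 kg; dividing by ρ_w = 1028 kg m⁻³ gives 2.539×10^14 m³ of water.
Kelane: 3.54×10^4 km³ × (910/1028) = 3.134×10^4 km³ of water.
Total added water ≈ 2.852×10^14 m³ over 3.56×10^14 m² → Δh = 0.802 m = 80.2 cm.

≈ 80.2 cm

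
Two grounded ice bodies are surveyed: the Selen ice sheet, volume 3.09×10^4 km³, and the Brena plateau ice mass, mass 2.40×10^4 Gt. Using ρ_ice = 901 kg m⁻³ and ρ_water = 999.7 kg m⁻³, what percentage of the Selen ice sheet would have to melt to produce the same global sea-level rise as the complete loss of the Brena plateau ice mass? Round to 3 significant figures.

Equal sea-level rise means equal mass of meltwater, i.e. equal mass of ice lost.
Ice mass of Brena: 2.400×10^16 kg; ice mass of Selen: 2.784×10^16 kg.
Fraction required = 2.400×10^16 / 2.784×10^16 = 0.862 → 86.2 %.

≈ 86.2 %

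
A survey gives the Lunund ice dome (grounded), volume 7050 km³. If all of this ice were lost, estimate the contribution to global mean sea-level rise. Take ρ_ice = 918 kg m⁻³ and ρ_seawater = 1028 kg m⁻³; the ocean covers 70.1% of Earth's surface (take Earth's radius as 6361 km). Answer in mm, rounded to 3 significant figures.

Lunund: 7050 km³ × (918/1028) = 6296 km³ of water.
Spread over 3.56×10^14 m² of ocean, Δh = 6.296×10^12 / 3.56×10^14 = 0.0177 m = 17.7 mm.

≈ 17.7 mm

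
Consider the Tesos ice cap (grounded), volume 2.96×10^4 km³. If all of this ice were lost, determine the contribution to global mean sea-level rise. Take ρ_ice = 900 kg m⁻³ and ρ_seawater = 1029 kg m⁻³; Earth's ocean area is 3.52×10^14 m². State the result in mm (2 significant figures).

≈ 74 mm

Tesos: 2.96×10^4 km³ × (900/1029) = 2.589×10^4 km³ of water.
Spread over 3.52×10^14 m² of ocean, Δh = 2.589×10^13 / 3.52×10^14 = 0.0735 m = 74 mm.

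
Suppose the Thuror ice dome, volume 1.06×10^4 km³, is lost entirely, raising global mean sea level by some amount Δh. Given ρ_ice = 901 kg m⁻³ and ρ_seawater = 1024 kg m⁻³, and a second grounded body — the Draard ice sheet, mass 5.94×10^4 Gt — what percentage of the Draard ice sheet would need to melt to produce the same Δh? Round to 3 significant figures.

Equal sea-level rise means equal mass of meltwater, i.e. equal mass of ice lost.
Ice mass of Thuror: 9.551×10^15 kg; ice mass of Draard: 5.940×10^16 kg.
Fraction required = 9.551×10^15 / 5.940×10^16 = 0.161 → 16.1 %.

≈ 16.1 %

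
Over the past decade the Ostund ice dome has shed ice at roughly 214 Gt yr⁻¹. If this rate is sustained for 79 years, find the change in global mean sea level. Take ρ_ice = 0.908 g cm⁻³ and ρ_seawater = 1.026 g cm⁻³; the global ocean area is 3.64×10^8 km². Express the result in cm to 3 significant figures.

≈ 4.53 cm

Total mass lost = 214 Gt/yr × 79 yr = 1.691×10^4 Gt = 1.691×10^16 kg.
ρ_w = 1.026 g cm⁻³ = 1026 kg m⁻³, so water volume = 1.691×10^16 / 1026 = 1.648×10^13 m³.
Δh = 1.648×10^13 / 3.64×10^14 = 0.0453 m = 4.53 cm.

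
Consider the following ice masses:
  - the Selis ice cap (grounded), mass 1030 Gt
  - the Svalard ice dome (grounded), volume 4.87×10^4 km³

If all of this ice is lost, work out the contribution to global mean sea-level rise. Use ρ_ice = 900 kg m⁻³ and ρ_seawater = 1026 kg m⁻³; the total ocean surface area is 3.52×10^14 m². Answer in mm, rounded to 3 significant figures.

Selis: 1030 Gt = 1.030×10^15 kg; dividing by ρ_w = 1026 kg m⁻³ gives 1.004×10^12 m³ of water.
Svalard: 4.87×10^4 km³ × (900/1026) = 4.272×10^4 km³ of water.
Total added water ≈ 4.372×10^13 m³ over 3.52×10^14 m² → Δh = 0.124 m = 124 mm.

≈ 124 mm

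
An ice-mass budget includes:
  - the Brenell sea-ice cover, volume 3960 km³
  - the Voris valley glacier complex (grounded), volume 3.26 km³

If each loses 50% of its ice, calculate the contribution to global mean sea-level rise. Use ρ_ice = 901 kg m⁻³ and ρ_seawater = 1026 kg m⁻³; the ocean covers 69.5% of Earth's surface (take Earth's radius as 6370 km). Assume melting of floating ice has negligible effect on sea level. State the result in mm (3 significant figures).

The Brenell sea-ice cover is floating and already displaces its own weight of water, so its melt adds essentially nothing to sea level.
Voris: 0.5 × 3.26 km³ × (901/1026) = 1.431 km³ of water.
Total added water ≈ 1.431×10^9 m³ over 3.54×10^14 m² → Δh = 4.04×10^-6 m = 4.04×10^-3 mm.

≈ 4.04×10^-3 mm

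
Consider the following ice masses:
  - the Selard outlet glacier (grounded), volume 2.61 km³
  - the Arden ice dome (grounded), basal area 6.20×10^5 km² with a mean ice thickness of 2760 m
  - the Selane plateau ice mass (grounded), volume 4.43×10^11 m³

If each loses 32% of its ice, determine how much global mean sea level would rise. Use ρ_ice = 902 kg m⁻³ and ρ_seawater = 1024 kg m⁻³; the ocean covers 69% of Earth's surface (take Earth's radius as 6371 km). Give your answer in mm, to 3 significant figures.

Selard: 0.32 × 2.61 km³ × (902/1024) = 0.7357 km³ of water.
Arden: ice volume = 6.20×10^5 km² × 2760 m = 1.711×10^6 km³; 0.32 × 1.711×10^6 × (902/1024) = 4.823×10^5 km³ of water.
Selane: 0.32 × 4.43×10^11 m³ × (902/1024) = 1.249×10^11 m³ of water.
Total added water ≈ 4.825×10^14 m³ over 3.52×10^14 m² → Δh = 1.37 m = 1370 mm.

≈ 1370 mm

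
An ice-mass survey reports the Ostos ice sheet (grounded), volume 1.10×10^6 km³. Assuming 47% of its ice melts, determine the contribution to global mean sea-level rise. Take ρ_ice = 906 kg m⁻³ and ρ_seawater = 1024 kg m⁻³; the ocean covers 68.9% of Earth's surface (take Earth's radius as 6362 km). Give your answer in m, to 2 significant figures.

Ostos: 0.47 × 1.10×10^6 km³ × (906/1024) = 4.574×10^5 km³ of water.
Spread over 3.50×10^14 m² of ocean, Δh = 4.574×10^14 / 3.50×10^14 = 1.31 m.

≈ 1.3 m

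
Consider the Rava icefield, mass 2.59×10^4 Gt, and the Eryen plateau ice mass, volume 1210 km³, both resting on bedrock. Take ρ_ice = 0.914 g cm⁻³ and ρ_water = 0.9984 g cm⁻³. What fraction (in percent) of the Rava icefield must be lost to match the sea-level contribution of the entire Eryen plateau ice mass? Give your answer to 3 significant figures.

Equal sea-level rise means equal mass of meltwater, i.e. equal mass of ice lost.
Ice mass of Eryen: 1.106×10^15 kg; ice mass of Rava: 2.590×10^16 kg.
Fraction required = 1.106×10^15 / 2.590×10^16 = 0.0427 → 4.27 %.

≈ 4.27 %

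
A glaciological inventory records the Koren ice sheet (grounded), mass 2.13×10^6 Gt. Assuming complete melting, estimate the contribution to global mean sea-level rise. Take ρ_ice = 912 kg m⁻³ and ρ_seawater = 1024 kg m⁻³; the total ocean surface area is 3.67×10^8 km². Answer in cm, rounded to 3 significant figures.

Koren: 2.13×10^6 Gt = 2.130×10^18 kg; dividing by ρ_w = 1024 kg m⁻³ gives 2.080×10^15 m³ of water.
Spread over 3.67×10^14 m² of ocean, Δh = 2.080×10^15 / 3.67×10^14 = 5.67 m = 567 cm.

≈ 567 cm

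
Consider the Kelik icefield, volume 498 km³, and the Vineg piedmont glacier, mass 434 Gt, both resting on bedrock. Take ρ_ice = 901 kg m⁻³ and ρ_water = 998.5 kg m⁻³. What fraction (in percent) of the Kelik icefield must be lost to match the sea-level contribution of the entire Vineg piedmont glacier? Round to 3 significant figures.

Equal sea-level rise means equal mass of meltwater, i.e. equal mass of ice lost.
Ice mass of Vineg: 4.340×10^14 kg; ice mass of Kelik: 4.487×10^14 kg.
Fraction required = 4.340×10^14 / 4.487×10^14 = 0.967 → 96.7 %.

≈ 96.7 %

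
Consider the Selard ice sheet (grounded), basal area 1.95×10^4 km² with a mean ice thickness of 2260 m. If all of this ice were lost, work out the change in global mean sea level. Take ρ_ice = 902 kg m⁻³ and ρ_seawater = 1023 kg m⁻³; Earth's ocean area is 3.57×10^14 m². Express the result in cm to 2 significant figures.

≈ 11 cm

Selard: ice volume = 1.95×10^4 km² × 2260 m = 4.407×10^4 km³; 4.407×10^4 × (902/1023) = 3.886×10^4 km³ of water.
Spread over 3.57×10^14 m² of ocean, Δh = 3.886×10^13 / 3.57×10^14 = 0.109 m = 11 cm.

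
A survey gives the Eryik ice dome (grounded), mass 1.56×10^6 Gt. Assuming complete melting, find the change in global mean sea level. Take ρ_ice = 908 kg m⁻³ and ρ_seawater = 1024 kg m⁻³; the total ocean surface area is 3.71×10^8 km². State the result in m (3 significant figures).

≈ 4.11 m

Eryik: 1.56×10^6 Gt = 1.560×10^18 kg; dividing by ρ_w = 1024 kg m⁻³ gives 1.523×10^15 m³ of water.
Spread over 3.71×10^14 m² of ocean, Δh = 1.523×10^15 / 3.71×10^14 = 4.11 m.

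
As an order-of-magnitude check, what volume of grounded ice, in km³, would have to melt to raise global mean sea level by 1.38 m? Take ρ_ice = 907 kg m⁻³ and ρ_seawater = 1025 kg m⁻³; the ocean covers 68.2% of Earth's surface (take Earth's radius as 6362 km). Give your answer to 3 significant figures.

≈ 5.41×10^5 km³

Required water volume = Δh × A = 1.38 m × 3.47×10^14 m² = 4.787×10^14 m³ = 4.787×10^5 km³.
Ice volume = water volume × ρ_w/ρ_ice = 4.787×10^5 × 1025/907 = 5.41×10^5 km³.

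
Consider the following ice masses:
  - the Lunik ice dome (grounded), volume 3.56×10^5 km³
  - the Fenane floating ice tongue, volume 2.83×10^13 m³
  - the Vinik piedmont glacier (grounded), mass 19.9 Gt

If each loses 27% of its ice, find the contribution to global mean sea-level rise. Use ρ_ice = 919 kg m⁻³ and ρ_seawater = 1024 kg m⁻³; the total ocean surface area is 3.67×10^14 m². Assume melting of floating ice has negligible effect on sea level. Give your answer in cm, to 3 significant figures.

Lunik: 0.27 × 3.56×10^5 km³ × (919/1024) = 8.626×10^4 km³ of water.
The Fenane floating ice tongue is floating and already displaces its own weight of water, so its melt adds essentially nothing to sea level.
Vinik: 0.27 × 19.9 Gt = 5.373×10^12 kg; dividing by ρ_w = 1024 kg m⁻³ gives 5.247×10^9 m³ of water.
Total added water ≈ 8.627×10^13 m³ over 3.67×10^14 m² → Δh = 0.235 m = 23.5 cm.

≈ 23.5 cm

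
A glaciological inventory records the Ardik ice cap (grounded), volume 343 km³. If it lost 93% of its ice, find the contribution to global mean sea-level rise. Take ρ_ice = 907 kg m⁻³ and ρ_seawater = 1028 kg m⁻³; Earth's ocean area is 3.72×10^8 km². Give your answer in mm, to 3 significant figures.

Ardik: 0.93 × 343 km³ × (907/1028) = 281.4 km³ of water.
Spread over 3.72×10^14 m² of ocean, Δh = 2.814×10^11 / 3.72×10^14 = 7.57×10^-4 m = 0.757 mm.

≈ 0.757 mm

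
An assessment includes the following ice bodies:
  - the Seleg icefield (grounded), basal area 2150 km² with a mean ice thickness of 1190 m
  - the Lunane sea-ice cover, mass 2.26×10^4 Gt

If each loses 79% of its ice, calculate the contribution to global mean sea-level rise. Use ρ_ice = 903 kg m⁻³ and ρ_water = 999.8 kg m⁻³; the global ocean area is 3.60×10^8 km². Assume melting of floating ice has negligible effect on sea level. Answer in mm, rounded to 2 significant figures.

Seleg: ice volume = 2150 km² × 1190 m = 2558 km³; 0.79 × 2558 × (903/999.8) = 1826 km³ of water.
The Lunane sea-ice cover is floating and already displaces its own weight of water, so its melt adds essentially nothing to sea level.
Total added water ≈ 1.826×10^12 m³ over 3.60×10^14 m² → Δh = 5.07×10^-3 m = 5.1 mm.

≈ 5.1 mm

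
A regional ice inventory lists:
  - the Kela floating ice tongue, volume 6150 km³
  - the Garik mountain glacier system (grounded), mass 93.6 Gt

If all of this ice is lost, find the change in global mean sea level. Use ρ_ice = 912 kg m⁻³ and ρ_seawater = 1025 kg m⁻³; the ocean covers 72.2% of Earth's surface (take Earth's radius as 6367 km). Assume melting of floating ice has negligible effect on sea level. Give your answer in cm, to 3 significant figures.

≈ 0.0248 cm

The Kela floating ice tongue is floating and already displaces its own weight of water, so its melt adds essentially nothing to sea level.
Garik: 93.6 Gt = 9.360×10^13 kg; dividing by ρ_w = 1025 kg m⁻³ gives 9.132×10^10 m³ of water.
Total added water ≈ 9.132×10^10 m³ over 3.68×10^14 m² → Δh = 2.48×10^-4 m = 0.0248 cm.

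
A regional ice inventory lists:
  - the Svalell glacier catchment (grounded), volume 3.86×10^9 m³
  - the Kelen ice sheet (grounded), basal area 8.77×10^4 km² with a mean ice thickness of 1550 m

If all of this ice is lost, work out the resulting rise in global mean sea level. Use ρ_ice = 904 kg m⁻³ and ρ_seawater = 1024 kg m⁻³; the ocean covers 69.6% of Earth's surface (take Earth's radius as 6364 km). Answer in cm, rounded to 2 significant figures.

≈ 34 cm

Svalell: 3.86×10^9 m³ × (904/1024) = 3.408×10^9 m³ of water.
Kelen: ice volume = 8.77×10^4 km² × 1550 m = 1.359×10^5 km³; 1.359×10^5 × (904/1024) = 1.200×10^5 km³ of water.
Total added water ≈ 1.200×10^14 m³ over 3.54×10^14 m² → Δh = 0.339 m = 34 cm.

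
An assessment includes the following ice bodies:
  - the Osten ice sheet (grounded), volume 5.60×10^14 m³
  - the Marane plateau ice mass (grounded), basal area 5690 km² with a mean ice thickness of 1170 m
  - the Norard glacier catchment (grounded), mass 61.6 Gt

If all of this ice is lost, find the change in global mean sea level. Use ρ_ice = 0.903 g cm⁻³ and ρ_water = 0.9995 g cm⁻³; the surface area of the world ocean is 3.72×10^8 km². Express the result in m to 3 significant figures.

Osten: 5.60×10^14 m³ × (903/999.5) = 5.059×10^14 m³ of water.
Marane: ice volume = 5690 km² × 1170 m = 6657 km³; 6657 × (903/999.5) = 6015 km³ of water.
Norard: 61.6 Gt = 6.160×10^13 kg; dividing by ρ_w = 0.9995 g cm⁻³ = 999.5 kg m⁻³ gives 6.163×10^10 m³ of water.
Total added water ≈ 5.120×10^14 m³ over 3.72×10^14 m² → Δh = 1.38 m.

≈ 1.38 m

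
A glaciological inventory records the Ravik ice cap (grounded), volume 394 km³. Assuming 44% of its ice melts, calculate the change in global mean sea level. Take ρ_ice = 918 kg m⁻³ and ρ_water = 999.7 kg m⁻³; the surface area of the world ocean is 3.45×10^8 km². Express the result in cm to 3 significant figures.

Ravik: 0.44 × 394 km³ × (918/999.7) = 159.2 km³ of water.
Spread over 3.45×10^14 m² of ocean, Δh = 1.592×10^11 / 3.45×10^14 = 4.61×10^-4 m = 0.0461 cm.

≈ 0.0461 cm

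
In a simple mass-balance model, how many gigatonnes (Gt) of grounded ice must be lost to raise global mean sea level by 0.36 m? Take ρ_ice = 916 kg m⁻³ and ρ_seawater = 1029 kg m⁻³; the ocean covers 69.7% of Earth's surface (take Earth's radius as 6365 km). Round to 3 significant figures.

≈ 1.31×10^5 Gt

Required water volume = Δh × A = 0.36 m × 3.55×10^14 m² = 1.277×10^14 m³.
ρ_w = 1029 kg m⁻³, so the mass of water = 1.277×10^14 m³ × 1029 kg m⁻³ = 1.314×10^17 kg = 1.31×10^5 Gt (and the same mass of ice, by conservation).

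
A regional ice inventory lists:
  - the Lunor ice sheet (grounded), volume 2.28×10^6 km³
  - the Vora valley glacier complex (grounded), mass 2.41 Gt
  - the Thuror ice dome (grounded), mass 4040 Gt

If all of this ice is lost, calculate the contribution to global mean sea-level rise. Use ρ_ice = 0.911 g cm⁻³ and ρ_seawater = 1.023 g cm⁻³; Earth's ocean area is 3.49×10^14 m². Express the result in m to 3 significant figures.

≈ 5.83 m

Lunor: 2.28×10^6 km³ × (911/1023) = 2.030×10^6 km³ of water.
Vora: 2.41 Gt = 2.410×10^12 kg; dividing by ρ_w = 1.023 g cm⁻³ = 1023 kg m⁻³ gives 2.356×10^9 m³ of water.
Thuror: 4040 Gt = 4.040×10^15 kg; dividing by ρ_w = 1023 kg m⁻³ gives 3.949×10^12 m³ of water.
Total added water ≈ 2.034×10^15 m³ over 3.49×10^14 m² → Δh = 5.83 m.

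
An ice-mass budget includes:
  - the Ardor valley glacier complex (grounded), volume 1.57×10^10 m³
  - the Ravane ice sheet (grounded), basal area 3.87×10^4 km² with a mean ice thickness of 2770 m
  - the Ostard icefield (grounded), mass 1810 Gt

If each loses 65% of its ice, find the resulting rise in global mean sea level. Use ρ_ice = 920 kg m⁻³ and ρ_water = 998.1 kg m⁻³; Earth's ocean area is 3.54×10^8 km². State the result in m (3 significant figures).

≈ 0.185 m

Ardor: 0.65 × 1.57×10^10 m³ × (920/998.1) = 9.406×10^9 m³ of water.
Ravane: ice volume = 3.87×10^4 km² × 2770 m = 1.072×10^5 km³; 0.65 × 1.072×10^5 × (920/998.1) = 6.423×10^4 km³ of water.
Ostard: 0.65 × 1810 Gt = 1.176×10^15 kg; dividing by ρ_w = 998.1 kg m⁻³ gives 1.179×10^12 m³ of water.
Total added water ≈ 6.542×10^13 m³ over 3.54×10^14 m² → Δh = 0.185 m.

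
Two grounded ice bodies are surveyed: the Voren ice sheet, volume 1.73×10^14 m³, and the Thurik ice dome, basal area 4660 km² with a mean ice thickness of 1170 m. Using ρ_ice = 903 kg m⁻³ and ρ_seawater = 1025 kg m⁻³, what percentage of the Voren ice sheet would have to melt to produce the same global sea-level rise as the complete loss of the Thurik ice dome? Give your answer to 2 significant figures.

Equal sea-level rise means equal mass of meltwater, i.e. equal mass of ice lost.
Ice mass of Thurik: 4.923×10^15 kg; ice mass of Voren: 1.562×10^17 kg.
Fraction required = 4.923×10^15 / 1.562×10^17 = 0.0315 → 3.2 %.

≈ 3.2 %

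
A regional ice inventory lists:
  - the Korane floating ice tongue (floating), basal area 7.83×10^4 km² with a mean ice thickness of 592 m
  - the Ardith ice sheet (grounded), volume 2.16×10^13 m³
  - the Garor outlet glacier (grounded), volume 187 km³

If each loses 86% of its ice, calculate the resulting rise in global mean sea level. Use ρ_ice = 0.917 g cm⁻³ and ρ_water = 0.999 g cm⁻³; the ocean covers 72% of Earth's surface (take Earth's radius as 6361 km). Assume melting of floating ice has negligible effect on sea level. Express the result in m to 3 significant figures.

≈ 0.0470 m

The Korane floating ice tongue is floating and already displaces its own weight of water, so its melt adds essentially nothing to sea level.
Ardith: 0.86 × 2.16×10^13 m³ × (917/999) = 1.705×10^13 m³ of water.
Garor: 0.86 × 187 km³ × (917/999) = 147.6 km³ of water.
Total added water ≈ 1.720×10^13 m³ over 3.66×10^14 m² → Δh = 0.0470 m.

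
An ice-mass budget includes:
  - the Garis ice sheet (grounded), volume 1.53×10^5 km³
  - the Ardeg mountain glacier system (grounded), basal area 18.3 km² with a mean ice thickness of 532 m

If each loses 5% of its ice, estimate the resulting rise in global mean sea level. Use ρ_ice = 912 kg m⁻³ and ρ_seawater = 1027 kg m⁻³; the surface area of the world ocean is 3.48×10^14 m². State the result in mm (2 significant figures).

Garis: 0.05 × 1.53×10^5 km³ × (912/1027) = 6793 km³ of water.
Ardeg: ice volume = 18.3 km² × 532 m = 9.736 km³; 0.05 × 9.736 × (912/1027) = 0.4323 km³ of water.
Total added water ≈ 6.794×10^12 m³ over 3.48×10^14 m² → Δh = 0.0195 m = 20 mm.

≈ 20 mm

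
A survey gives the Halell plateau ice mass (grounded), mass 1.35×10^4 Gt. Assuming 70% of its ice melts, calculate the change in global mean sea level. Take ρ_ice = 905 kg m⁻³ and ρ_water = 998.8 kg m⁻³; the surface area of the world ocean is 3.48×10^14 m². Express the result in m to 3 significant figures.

≈ 0.0272 m

Halell: 0.7 × 1.35×10^4 Gt = 9.450×10^15 kg; dividing by ρ_w = 998.8 kg m⁻³ gives 9.461×10^12 m³ of water.
Spread over 3.48×10^14 m² of ocean, Δh = 9.461×10^12 / 3.48×10^14 = 0.0272 m.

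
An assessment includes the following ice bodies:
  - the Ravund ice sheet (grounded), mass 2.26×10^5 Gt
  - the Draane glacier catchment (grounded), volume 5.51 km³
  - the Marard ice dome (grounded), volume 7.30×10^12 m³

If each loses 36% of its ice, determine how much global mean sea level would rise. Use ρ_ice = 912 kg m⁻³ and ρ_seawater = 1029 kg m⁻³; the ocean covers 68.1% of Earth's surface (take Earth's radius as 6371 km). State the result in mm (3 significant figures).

Ravund: 0.36 × 2.26×10^5 Gt = 8.136×10^16 kg; dividing by ρ_w = 1029 kg m⁻³ gives 7.907×10^13 m³ of water.
Draane: 0.36 × 5.51 km³ × (912/1029) = 1.758 km³ of water.
Marard: 0.36 × 7.30×10^12 m³ × (912/1029) = 2.329×10^12 m³ of water.
Total added water ≈ 8.140×10^13 m³ over 3.47×10^14 m² → Δh = 0.234 m = 234 mm.

≈ 234 mm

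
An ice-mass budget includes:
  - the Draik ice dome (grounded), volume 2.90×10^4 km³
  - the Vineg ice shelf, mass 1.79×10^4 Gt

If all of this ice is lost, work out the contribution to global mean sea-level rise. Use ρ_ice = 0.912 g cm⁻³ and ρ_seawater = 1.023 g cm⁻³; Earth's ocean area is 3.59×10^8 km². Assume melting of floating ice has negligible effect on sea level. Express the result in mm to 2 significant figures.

Draik: 2.90×10^4 km³ × (912/1023) = 2.585×10^4 km³ of water.
The Vineg ice shelf is floating and already displaces its own weight of water, so its melt adds essentially nothing to sea level.
Total added water ≈ 2.585×10^13 m³ over 3.59×10^14 m² → Δh = 0.0720 m = 72 mm.

≈ 72 mm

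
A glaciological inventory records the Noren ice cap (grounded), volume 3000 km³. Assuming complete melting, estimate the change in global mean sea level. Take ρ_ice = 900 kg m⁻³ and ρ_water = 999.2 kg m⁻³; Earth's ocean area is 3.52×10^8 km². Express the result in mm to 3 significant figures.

Noren: 3000 km³ × (900/999.2) = 2702 km³ of water.
Spread over 3.52×10^14 m² of ocean, Δh = 2.702×10^12 / 3.52×10^14 = 7.68×10^-3 m = 7.68 mm.

≈ 7.68 mm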